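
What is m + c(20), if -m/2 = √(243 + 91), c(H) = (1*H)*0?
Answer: -2*√334 ≈ -36.551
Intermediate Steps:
c(H) = 0 (c(H) = H*0 = 0)
m = -2*√334 (m = -2*√(243 + 91) = -2*√334 ≈ -36.551)
m + c(20) = -2*√334 + 0 = -2*√334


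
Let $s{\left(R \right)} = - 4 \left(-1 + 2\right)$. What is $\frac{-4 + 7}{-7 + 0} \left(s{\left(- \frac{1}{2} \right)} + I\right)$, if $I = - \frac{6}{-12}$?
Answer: $\frac{3}{2} \approx 1.5$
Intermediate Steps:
$I = \frac{1}{2}$ ($I = \left(-6\right) \left(- \frac{1}{12}\right) = \frac{1}{2} \approx 0.5$)
$s{\left(R \right)} = -4$ ($s{\left(R \right)} = \left(-4\right) 1 = -4$)
$\frac{-4 + 7}{-7 + 0} \left(s{\left(- \frac{1}{2} \right)} + I\right) = \frac{-4 + 7}{-7 + 0} \left(-4 + \frac{1}{2}\right) = \frac{3}{-7} \left(- \frac{7}{2}\right) = 3 \left(- \frac{1}{7}\right) \left(- \frac{7}{2}\right) = \left(- \frac{3}{7}\right) \left(- \frac{7}{2}\right) = \frac{3}{2}$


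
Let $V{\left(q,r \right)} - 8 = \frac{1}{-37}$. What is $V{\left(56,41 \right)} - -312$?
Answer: $\frac{11839}{37} \approx 319.97$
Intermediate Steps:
$V{\left(q,r \right)} = \frac{295}{37}$ ($V{\left(q,r \right)} = 8 + \frac{1}{-37} = 8 - \frac{1}{37} = \frac{295}{37}$)
$V{\left(56,41 \right)} - -312 = \frac{295}{37} - -312 = \frac{295}{37} + 312 = \frac{11839}{37}$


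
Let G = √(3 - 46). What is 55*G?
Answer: 55*I*√43 ≈ 360.66*I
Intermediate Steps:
G = I*√43 (G = √(-43) = I*√43 ≈ 6.5574*I)
55*G = 55*(I*√43) = 55*I*√43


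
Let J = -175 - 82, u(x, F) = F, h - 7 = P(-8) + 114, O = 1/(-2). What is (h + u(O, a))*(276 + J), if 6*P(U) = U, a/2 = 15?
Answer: 8531/3 ≈ 2843.7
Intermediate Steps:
a = 30 (a = 2*15 = 30)
P(U) = U/6
O = -½ ≈ -0.50000
h = 359/3 (h = 7 + ((⅙)*(-8) + 114) = 7 + (-4/3 + 114) = 7 + 338/3 = 359/3 ≈ 119.67)
J = -257
(h + u(O, a))*(276 + J) = (359/3 + 30)*(276 - 257) = (449/3)*19 = 8531/3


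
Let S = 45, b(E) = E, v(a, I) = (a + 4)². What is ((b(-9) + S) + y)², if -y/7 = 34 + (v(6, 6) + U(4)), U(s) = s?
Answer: 864900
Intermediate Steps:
v(a, I) = (4 + a)²
y = -966 (y = -7*(34 + ((4 + 6)² + 4)) = -7*(34 + (10² + 4)) = -7*(34 + (100 + 4)) = -7*(34 + 104) = -7*138 = -966)
((b(-9) + S) + y)² = ((-9 + 45) - 966)² = (36 - 966)² = (-930)² = 864900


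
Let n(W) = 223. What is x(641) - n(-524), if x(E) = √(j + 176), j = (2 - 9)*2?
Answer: -223 + 9*√2 ≈ -210.27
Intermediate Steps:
j = -14 (j = -7*2 = -14)
x(E) = 9*√2 (x(E) = √(-14 + 176) = √162 = 9*√2)
x(641) - n(-524) = 9*√2 - 1*223 = 9*√2 - 223 = -223 + 9*√2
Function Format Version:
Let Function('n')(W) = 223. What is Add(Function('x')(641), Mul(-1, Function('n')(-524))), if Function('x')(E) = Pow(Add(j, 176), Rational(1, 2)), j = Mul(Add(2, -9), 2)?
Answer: Add(-223, Mul(9, Pow(2, Rational(1, 2)))) ≈ -210.27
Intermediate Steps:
j = -14 (j = Mul(-7, 2) = -14)
Function('x')(E) = Mul(9, Pow(2, Rational(1, 2))) (Function('x')(E) = Pow(Add(-14, 176), Rational(1, 2)) = Pow(162, Rational(1, 2)) = Mul(9, Pow(2, Rational(1, 2))))
Add(Function('x')(641), Mul(-1, Function('n')(-524))) = Add(Mul(9, Pow(2, Rational(1, 2))), Mul(-1, 223)) = Add(Mul(9, Pow(2, Rational(1, 2))), -223) = Add(-223, Mul(9, Pow(2, Rational(1, 2))))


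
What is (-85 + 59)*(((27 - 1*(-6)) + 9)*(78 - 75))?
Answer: -3276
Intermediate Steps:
(-85 + 59)*(((27 - 1*(-6)) + 9)*(78 - 75)) = -26*((27 + 6) + 9)*3 = -26*(33 + 9)*3 = -1092*3 = -26*126 = -3276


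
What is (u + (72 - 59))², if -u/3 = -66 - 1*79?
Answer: 200704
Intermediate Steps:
u = 435 (u = -3*(-66 - 1*79) = -3*(-66 - 79) = -3*(-145) = 435)
(u + (72 - 59))² = (435 + (72 - 59))² = (435 + 13)² = 448² = 200704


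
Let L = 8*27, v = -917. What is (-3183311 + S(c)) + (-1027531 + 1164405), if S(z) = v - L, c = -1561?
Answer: -3047570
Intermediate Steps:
L = 216
S(z) = -1133 (S(z) = -917 - 1*216 = -917 - 216 = -1133)
(-3183311 + S(c)) + (-1027531 + 1164405) = (-3183311 - 1133) + (-1027531 + 1164405) = -3184444 + 136874 = -3047570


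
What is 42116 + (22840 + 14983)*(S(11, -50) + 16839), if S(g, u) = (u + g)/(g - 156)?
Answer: 92358298982/145 ≈ 6.3695e+8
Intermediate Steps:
S(g, u) = (g + u)/(-156 + g)
42116 + (22840 + 14983)*(S(11, -50) + 16839) = 42116 + (22840 + 14983)*((11 - 50)/(-156 + 11) + 16839) = 42116 + 37823*(-39/(-145) + 16839) = 42116 + 37823*(-1/145*(-39) + 16839) = 42116 + 37823*(39/145 + 16839) = 42116 + 37823*(2441694/145) = 42116 + 92352192162/145 = 92358298982/145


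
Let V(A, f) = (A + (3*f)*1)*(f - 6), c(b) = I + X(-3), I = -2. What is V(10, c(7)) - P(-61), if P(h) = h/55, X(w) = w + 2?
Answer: -434/55 ≈ -7.8909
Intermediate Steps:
X(w) = 2 + w
c(b) = -3 (c(b) = -2 + (2 - 3) = -2 - 1 = -3)
V(A, f) = (-6 + f)*(A + 3*f) (V(A, f) = (A + 3*f)*(-6 + f) = (-6 + f)*(A + 3*f))
P(h) = h/55 (P(h) = h*(1/55) = h/55)
V(10, c(7)) - P(-61) = (-18*(-3) - 6*10 + 3*(-3)² + 10*(-3)) - (-61)/55 = (54 - 60 + 3*9 - 30) - 1*(-61/55) = (54 - 60 + 27 - 30) + 61/55 = -9 + 61/55 = -434/55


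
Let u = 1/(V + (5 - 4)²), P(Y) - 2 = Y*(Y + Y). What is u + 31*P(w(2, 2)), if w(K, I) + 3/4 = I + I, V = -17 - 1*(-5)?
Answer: 63077/88 ≈ 716.78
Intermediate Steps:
V = -12 (V = -17 + 5 = -12)
w(K, I) = -¾ + 2*I (w(K, I) = -¾ + (I + I) = -¾ + 2*I)
P(Y) = 2 + 2*Y² (P(Y) = 2 + Y*(Y + Y) = 2 + Y*(2*Y) = 2 + 2*Y²)
u = -1/11 (u = 1/(-12 + (5 - 4)²) = 1/(-12 + 1²) = 1/(-12 + 1) = 1/(-11) = -1/11 ≈ -0.090909)
u + 31*P(w(2, 2)) = -1/11 + 31*(2 + 2*(-¾ + 2*2)²) = -1/11 + 31*(2 + 2*(-¾ + 4)²) = -1/11 + 31*(2 + 2*(13/4)²) = -1/11 + 31*(2 + 2*(169/16)) = -1/11 + 31*(2 + 169/8) = -1/11 + 31*(185/8) = -1/11 + 5735/8 = 63077/88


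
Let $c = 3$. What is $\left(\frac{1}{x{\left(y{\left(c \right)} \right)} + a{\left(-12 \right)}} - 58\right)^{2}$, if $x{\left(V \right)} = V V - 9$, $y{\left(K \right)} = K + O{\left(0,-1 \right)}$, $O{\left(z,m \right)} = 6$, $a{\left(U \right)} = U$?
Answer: $\frac{12103441}{3600} \approx 3362.1$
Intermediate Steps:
$y{\left(K \right)} = 6 + K$ ($y{\left(K \right)} = K + 6 = 6 + K$)
$x{\left(V \right)} = -9 + V^{2}$ ($x{\left(V \right)} = V^{2} - 9 = -9 + V^{2}$)
$\left(\frac{1}{x{\left(y{\left(c \right)} \right)} + a{\left(-12 \right)}} - 58\right)^{2} = \left(\frac{1}{\left(-9 + \left(6 + 3\right)^{2}\right) - 12} - 58\right)^{2} = \left(\frac{1}{\left(-9 + 9^{2}\right) - 12} - 58\right)^{2} = \left(\frac{1}{\left(-9 + 81\right) - 12} - 58\right)^{2} = \left(\frac{1}{72 - 12} - 58\right)^{2} = \left(\frac{1}{60} - 58\right)^{2} = \left(- \frac{3479}{60}\right)^{2} = \frac{12103441}{3600}$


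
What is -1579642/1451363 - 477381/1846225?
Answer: -3609227671753/2679542654675 ≈ -1.3470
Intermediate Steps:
-1579642/1451363 - 477381/1846225 = -3609227671753/2679542654675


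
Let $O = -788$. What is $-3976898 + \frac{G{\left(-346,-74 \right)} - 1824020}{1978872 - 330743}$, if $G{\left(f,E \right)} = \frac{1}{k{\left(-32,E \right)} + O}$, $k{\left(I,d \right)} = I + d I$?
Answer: $- \frac{10146277373690375}{2551303692} \approx -3.9769 \cdot 10^{6}$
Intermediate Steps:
$k{\left(I,d \right)} = I + I d$
$G{\left(f,E \right)} = \frac{1}{-820 - 32 E}$ ($G{\left(f,E \right)} = \frac{1}{- 32 \left(1 + E\right) - 788} = \frac{1}{\left(-32 - 32 E\right) - 788} = \frac{1}{-820 - 32 E}$)
$-3976898 + \frac{G{\left(-346,-74 \right)} - 1824020}{1978872 - 330743} = -3976898 + \frac{- \frac{1}{820 + 32 \left(-74\right)} - 1824020}{1978872 - 330743} = -3976898 + \frac{- \frac{1}{820 - 2368} - 1824020}{1648129} = -3976898 + \left(- \frac{1}{-1548} - 1824020\right) \frac{1}{1648129} = -3976898 + \left(\left(-1\right) \left(- \frac{1}{1548}\right) - 1824020\right) \frac{1}{1648129} = -3976898 + \left(\frac{1}{1548} - 1824020\right) \frac{1}{1648129} = -3976898 - \frac{2823582959}{2551303692} = - \frac{10146277373690375}{2551303692}$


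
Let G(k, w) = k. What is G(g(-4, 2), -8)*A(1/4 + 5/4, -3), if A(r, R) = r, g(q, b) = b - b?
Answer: 0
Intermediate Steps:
g(q, b) = 0
G(g(-4, 2), -8)*A(1/4 + 5/4, -3) = 0*(1/4 + 5/4) = 0*(1*(¼) + 5*(¼)) = 0*(¼ + 5/4) = 0*(3/2) = 0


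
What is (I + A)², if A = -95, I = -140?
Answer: 55225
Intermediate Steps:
(I + A)² = (-140 - 95)² = (-235)² = 55225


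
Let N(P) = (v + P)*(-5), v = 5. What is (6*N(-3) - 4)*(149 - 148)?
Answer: -64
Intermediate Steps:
N(P) = -25 - 5*P (N(P) = (5 + P)*(-5) = -25 - 5*P)
(6*N(-3) - 4)*(149 - 148) = (6*(-25 - 5*(-3)) - 4)*(149 - 148) = (6*(-25 + 15) - 4)*1 = (6*(-10) - 4)*1 = (-60 - 4)*1 = -64*1 = -64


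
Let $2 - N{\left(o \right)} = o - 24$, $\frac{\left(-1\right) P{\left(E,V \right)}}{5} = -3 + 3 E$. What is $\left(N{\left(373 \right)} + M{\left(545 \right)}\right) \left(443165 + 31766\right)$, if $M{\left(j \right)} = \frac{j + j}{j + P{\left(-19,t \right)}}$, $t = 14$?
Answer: $- \frac{27747843675}{169} \approx -1.6419 \cdot 10^{8}$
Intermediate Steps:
$P{\left(E,V \right)} = 15 - 15 E$ ($P{\left(E,V \right)} = - 5 \left(-3 + 3 E\right) = 15 - 15 E$)
$M{\left(j \right)} = \frac{2 j}{300 + j}$ ($M{\left(j \right)} = \frac{j + j}{j + \left(15 - -285\right)} = \frac{2 j}{j + \left(15 + 285\right)} = \frac{2 j}{j + 300} = \frac{2 j}{300 + j}$)
$N{\left(o \right)} = 26 - o$ ($N{\left(o \right)} = 2 - \left(o - 24\right) = 2 - \left(-24 + o\right) = 26 - o$)
$\left(N{\left(373 \right)} + M{\left(545 \right)}\right) \left(443165 + 31766\right) = \left(\left(26 - 373\right) + 2 \cdot 545 \frac{1}{300 + 545}\right) \left(443165 + 31766\right) = \left(\left(26 - 373\right) + 2 \cdot 545 \cdot \frac{1}{845}\right) 474931 = \left(-347 + 2 \cdot 545 \cdot \frac{1}{845}\right) 474931 = \left(-347 + \frac{218}{169}\right) 474931 = \left(- \frac{58425}{169}\right) 474931 = - \frac{27747843675}{169}$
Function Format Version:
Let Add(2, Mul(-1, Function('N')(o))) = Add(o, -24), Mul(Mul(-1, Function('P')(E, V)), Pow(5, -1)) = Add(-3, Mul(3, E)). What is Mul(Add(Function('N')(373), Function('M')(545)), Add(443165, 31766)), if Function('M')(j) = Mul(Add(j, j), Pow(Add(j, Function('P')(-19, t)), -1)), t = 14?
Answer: Rational(-27747843675, 169) ≈ -1.6419e+8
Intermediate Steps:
Function('P')(E, V) = Add(15, Mul(-15, E)) (Function('P')(E, V) = Mul(-5, Add(-3, Mul(3, E))) = Add(15, Mul(-15, E)))
Function('M')(j) = Mul(2, j, Pow(Add(300, j), -1)) (Function('M')(j) = Mul(Add(j, j), Pow(Add(j, Add(15, Mul(-15, -19))), -1)) = Mul(Mul(2, j), Pow(Add(j, Add(15, 285)), -1)) = Mul(Mul(2, j), Pow(Add(j, 300), -1)) = Mul(Mul(2, j), Pow(Add(300, j), -1)) = Mul(2, j, Pow(Add(300, j), -1)))
Function('N')(o) = Add(26, Mul(-1, o)) (Function('N')(o) = Add(2, Mul(-1, Add(o, -24))) = Add(2, Mul(-1, Add(-24, o))) = Add(2, Add(24, Mul(-1, o))) = Add(26, Mul(-1, o)))
Mul(Add(Function('N')(373), Function('M')(545)), Add(443165, 31766)) = Mul(Add(Add(26, Mul(-1, 373)), Mul(2, 545, Pow(Add(300, 545), -1))), Add(443165, 31766)) = Mul(Add(Add(26, -373), Mul(2, 545, Pow(845, -1))), 474931) = Mul(Add(-347, Mul(2, 545, Rational(1, 845))), 474931) = Mul(Add(-347, Rational(218, 169)), 474931) = Mul(Rational(-58425, 169), 474931) = Rational(-27747843675, 169)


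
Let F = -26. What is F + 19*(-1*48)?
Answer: -938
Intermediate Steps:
F + 19*(-1*48) = -26 + 19*(-1*48) = -26 + 19*(-48) = -26 - 912 = -938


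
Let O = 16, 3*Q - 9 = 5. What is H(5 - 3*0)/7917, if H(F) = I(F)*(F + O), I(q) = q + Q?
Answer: 1/39 ≈ 0.025641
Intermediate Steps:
Q = 14/3 (Q = 3 + (⅓)*5 = 3 + 5/3 = 14/3 ≈ 4.6667)
I(q) = 14/3 + q (I(q) = q + 14/3 = 14/3 + q)
H(F) = (16 + F)*(14/3 + F) (H(F) = (14/3 + F)*(F + 16) = (14/3 + F)*(16 + F) = (16 + F)*(14/3 + F))
H(5 - 3*0)/7917 = ((14 + 3*(5 - 3*0))*(16 + (5 - 3*0))/3)/7917 = ((14 + 3*(5 + 0))*(16 + (5 + 0))/3)*(1/7917) = ((14 + 3*5)*(16 + 5)/3)*(1/7917) = ((⅓)*(14 + 15)*21)*(1/7917) = ((⅓)*29*21)*(1/7917) = 203*(1/7917) = 1/39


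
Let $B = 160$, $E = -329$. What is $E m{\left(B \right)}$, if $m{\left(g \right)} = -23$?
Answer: $7567$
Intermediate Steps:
$E m{\left(B \right)} = \left(-329\right) \left(-23\right) = 7567$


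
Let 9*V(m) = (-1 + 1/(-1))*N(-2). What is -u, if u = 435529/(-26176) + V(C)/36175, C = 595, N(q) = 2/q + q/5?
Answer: 708986404411/42611256000 ≈ 16.638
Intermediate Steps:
N(q) = 2/q + q/5 (N(q) = 2/q + q*(1/5) = 2/q + q/5)
V(m) = 14/45 (V(m) = ((-1 + 1/(-1))*(2/(-2) + (1/5)*(-2)))/9 = ((-1 - 1)*(2*(-1/2) - 2/5))/9 = (-2*(-1 - 2/5))/9 = (-2*(-7/5))/9 = (1/9)*(14/5) = 14/45)
u = -708986404411/42611256000 (u = 435529/(-26176) + (14/45)/36175 = 435529*(-1/26176) + (14/45)*(1/36175) = -435529/26176 + 14/1627875 = -708986404411/42611256000 ≈ -16.638)
-u = -1*(-708986404411/42611256000) = 708986404411/42611256000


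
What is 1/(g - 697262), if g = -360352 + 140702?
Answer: -1/916912 ≈ -1.0906e-6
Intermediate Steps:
g = -219650
1/(g - 697262) = 1/(-219650 - 697262) = 1/(-916912) = -1/916912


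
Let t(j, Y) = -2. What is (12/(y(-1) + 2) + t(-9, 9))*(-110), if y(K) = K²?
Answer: -220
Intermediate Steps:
(12/(y(-1) + 2) + t(-9, 9))*(-110) = (12/((-1)² + 2) - 2)*(-110) = (12/(1 + 2) - 2)*(-110) = (12/3 - 2)*(-110) = (12*(⅓) - 2)*(-110) = (4 - 2)*(-110) = 2*(-110) = -220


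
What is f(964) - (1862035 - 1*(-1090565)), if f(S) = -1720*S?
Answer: -4610680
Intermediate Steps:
f(964) - (1862035 - 1*(-1090565)) = -1720*964 - (1862035 - 1*(-1090565)) = -1658080 - (1862035 + 1090565) = -1658080 - 1*2952600 = -1658080 - 2952600 = -4610680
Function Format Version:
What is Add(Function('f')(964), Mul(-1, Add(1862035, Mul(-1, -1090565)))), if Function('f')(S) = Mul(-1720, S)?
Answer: -4610680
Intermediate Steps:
Add(Function('f')(964), Mul(-1, Add(1862035, Mul(-1, -1090565)))) = Add(Mul(-1720, 964), Mul(-1, Add(1862035, Mul(-1, -1090565)))) = Add(-1658080, Mul(-1, Add(1862035, 1090565))) = Add(-1658080, Mul(-1, 2952600)) = Add(-1658080, -2952600) = -4610680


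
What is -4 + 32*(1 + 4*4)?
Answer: 540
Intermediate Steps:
-4 + 32*(1 + 4*4) = -4 + 32*(1 + 16) = -4 + 32*17 = -4 + 544 = 540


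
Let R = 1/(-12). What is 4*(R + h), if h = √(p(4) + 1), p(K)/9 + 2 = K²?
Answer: -⅓ + 4*√127 ≈ 44.744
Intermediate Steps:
R = -1/12 ≈ -0.083333
p(K) = -18 + 9*K²
h = √127 (h = √((-18 + 9*4²) + 1) = √((-18 + 9*16) + 1) = √((-18 + 144) + 1) = √(126 + 1) = √127 ≈ 11.269)
4*(R + h) = 4*(-1/12 + √127) = -⅓ + 4*√127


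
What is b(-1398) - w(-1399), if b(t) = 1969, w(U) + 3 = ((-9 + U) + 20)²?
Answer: -1924572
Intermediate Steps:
w(U) = -3 + (11 + U)² (w(U) = -3 + ((-9 + U) + 20)² = -3 + (11 + U)²)
b(-1398) - w(-1399) = 1969 - (-3 + (11 - 1399)²) = 1969 - (-3 + (-1388)²) = 1969 - (-3 + 1926544) = 1969 - 1*1926541 = 1969 - 1926541 = -1924572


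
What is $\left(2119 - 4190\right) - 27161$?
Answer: $-29232$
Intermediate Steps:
$\left(2119 - 4190\right) - 27161 = -2071 - 27161 = -29232$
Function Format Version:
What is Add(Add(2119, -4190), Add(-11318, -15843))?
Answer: -29232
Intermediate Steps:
Add(Add(2119, -4190), Add(-11318, -15843)) = Add(-2071, -27161) = -29232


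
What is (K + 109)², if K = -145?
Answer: 1296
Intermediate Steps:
(K + 109)² = (-145 + 109)² = (-36)² = 1296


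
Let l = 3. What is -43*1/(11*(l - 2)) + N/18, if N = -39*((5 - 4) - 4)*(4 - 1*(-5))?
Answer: 1201/22 ≈ 54.591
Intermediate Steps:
N = 1053 (N = -39*(1 - 4)*(4 + 5) = -(-117)*9 = -39*(-27) = 1053)
-43*1/(11*(l - 2)) + N/18 = -43*1/(11*(3 - 2)) + 1053/18 = -43/(1*11) + 1053*(1/18) = -43/11 + 117/2 = 1201/22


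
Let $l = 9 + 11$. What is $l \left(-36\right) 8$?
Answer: $-5760$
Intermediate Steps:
$l = 20$
$l \left(-36\right) 8 = 20 \left(-36\right) 8 = \left(-720\right) 8 = -5760$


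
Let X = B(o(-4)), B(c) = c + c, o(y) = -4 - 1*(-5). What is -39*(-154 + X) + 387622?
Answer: 393550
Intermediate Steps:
o(y) = 1 (o(y) = -4 + 5 = 1)
B(c) = 2*c
X = 2 (X = 2*1 = 2)
-39*(-154 + X) + 387622 = -39*(-154 + 2) + 387622 = -39*(-152) + 387622 = 5928 + 387622 = 393550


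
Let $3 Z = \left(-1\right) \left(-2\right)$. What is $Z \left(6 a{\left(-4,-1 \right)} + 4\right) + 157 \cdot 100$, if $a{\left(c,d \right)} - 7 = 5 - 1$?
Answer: $\frac{47240}{3} \approx 15747.0$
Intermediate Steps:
$a{\left(c,d \right)} = 11$ ($a{\left(c,d \right)} = 7 + \left(5 - 1\right) = 7 + 4 = 11$)
$Z = \frac{2}{3}$ ($Z = \frac{\left(-1\right) \left(-2\right)}{3} = \frac{1}{3} \cdot 2 = \frac{2}{3} \approx 0.66667$)
$Z \left(6 a{\left(-4,-1 \right)} + 4\right) + 157 \cdot 100 = \frac{2 \left(6 \cdot 11 + 4\right)}{3} + 157 \cdot 100 = \frac{2 \left(66 + 4\right)}{3} + 15700 = \frac{2}{3} \cdot 70 + 15700 = \frac{140}{3} + 15700 = \frac{47240}{3}$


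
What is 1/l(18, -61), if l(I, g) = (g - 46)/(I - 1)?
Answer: -17/107 ≈ -0.15888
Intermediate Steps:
l(I, g) = (-46 + g)/(-1 + I)
1/l(18, -61) = 1/((-46 - 61)/(-1 + 18)) = 1/(-107/17) = -17/107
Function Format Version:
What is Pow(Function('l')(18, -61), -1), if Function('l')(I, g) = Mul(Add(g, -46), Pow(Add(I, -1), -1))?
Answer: Rational(-17, 107) ≈ -0.15888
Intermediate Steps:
Function('l')(I, g) = Mul(Pow(Add(-1, I), -1), Add(-46, g)) (Function('l')(I, g) = Mul(Add(-46, g), Pow(Add(-1, I), -1)) = Mul(Pow(Add(-1, I), -1), Add(-46, g)))
Pow(Function('l')(18, -61), -1) = Pow(Mul(Pow(Add(-1, 18), -1), Add(-46, -61)), -1) = Pow(Mul(Pow(17, -1), -107), -1) = Pow(Mul(Rational(1, 17), -107), -1) = Pow(Rational(-107, 17), -1) = Rational(-17, 107)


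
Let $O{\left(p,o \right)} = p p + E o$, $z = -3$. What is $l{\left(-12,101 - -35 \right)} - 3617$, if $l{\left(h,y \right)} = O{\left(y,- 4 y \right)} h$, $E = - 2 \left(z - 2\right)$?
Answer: $-160289$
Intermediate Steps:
$E = 10$ ($E = - 2 \left(-3 - 2\right) = \left(-2\right) \left(-5\right) = 10$)
$O{\left(p,o \right)} = p^{2} + 10 o$ ($O{\left(p,o \right)} = p p + 10 o = p^{2} + 10 o$)
$l{\left(h,y \right)} = h \left(y^{2} - 40 y\right)$ ($l{\left(h,y \right)} = \left(y^{2} + 10 \left(- 4 y\right)\right) h = \left(y^{2} - 40 y\right) h = h \left(y^{2} - 40 y\right)$)
$l{\left(-12,101 - -35 \right)} - 3617 = - 12 \left(101 - -35\right) \left(-40 + \left(101 - -35\right)\right) - 3617 = - 12 \left(101 + 35\right) \left(-40 + \left(101 + 35\right)\right) - 3617 = \left(-12\right) 136 \left(-40 + 136\right) - 3617 = \left(-12\right) 136 \cdot 96 - 3617 = -156672 - 3617 = -160289$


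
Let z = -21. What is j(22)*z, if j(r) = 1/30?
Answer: -7/10 ≈ -0.70000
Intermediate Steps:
j(r) = 1/30
j(22)*z = (1/30)*(-21) = -7/10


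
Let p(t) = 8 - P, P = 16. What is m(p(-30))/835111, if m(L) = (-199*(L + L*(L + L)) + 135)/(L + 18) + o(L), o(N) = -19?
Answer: -4787/1670222 ≈ -0.0028661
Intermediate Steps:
p(t) = -8 (p(t) = 8 - 1*16 = 8 - 16 = -8)
m(L) = -19 + (135 - 398*L² - 199*L)/(18 + L) (m(L) = (-199*(L + L*(L + L)) + 135)/(L + 18) - 19 = (-199*(L + L*(2*L)) + 135)/(18 + L) - 19 = (-199*(L + 2*L²) + 135)/(18 + L) - 19 = ((-398*L² - 199*L) + 135)/(18 + L) - 19 = (135 - 398*L² - 199*L)/(18 + L) - 19 = -19 + (135 - 398*L² - 199*L)/(18 + L))
m(p(-30))/835111 = ((-207 - 398*(-8)² - 218*(-8))/(18 - 8))/835111 = ((-207 - 398*64 + 1744)/10)*(1/835111) = ((-207 - 25472 + 1744)/10)*(1/835111) = ((⅒)*(-23935))*(1/835111) = -4787/2*1/835111 = -4787/1670222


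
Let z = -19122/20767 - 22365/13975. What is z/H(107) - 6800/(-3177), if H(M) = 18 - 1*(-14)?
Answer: 12165411310763/5900961324960 ≈ 2.0616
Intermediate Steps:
H(M) = 32 (H(M) = 18 + 14 = 32)
z = -146336781/58043765 (z = -19122*1/20767 - 22365*1/13975 = -19122/20767 - 4473/2795 = -146336781/58043765 ≈ -2.5211)
z/H(107) - 6800/(-3177) = -146336781/58043765/32 - 6800/(-3177) = -146336781/58043765*1/32 - 6800*(-1/3177) = -146336781/1857400480 + 6800/3177 = 12165411310763/5900961324960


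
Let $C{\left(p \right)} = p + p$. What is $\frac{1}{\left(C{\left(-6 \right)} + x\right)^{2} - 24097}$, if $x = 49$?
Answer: $- \frac{1}{22728} \approx -4.3999 \cdot 10^{-5}$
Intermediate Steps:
$C{\left(p \right)} = 2 p$
$\frac{1}{\left(C{\left(-6 \right)} + x\right)^{2} - 24097} = \frac{1}{\left(2 \left(-6\right) + 49\right)^{2} - 24097} = \frac{1}{\left(-12 + 49\right)^{2} - 24097} = \frac{1}{37^{2} - 24097} = \frac{1}{1369 - 24097} = \frac{1}{-22728} = - \frac{1}{22728}$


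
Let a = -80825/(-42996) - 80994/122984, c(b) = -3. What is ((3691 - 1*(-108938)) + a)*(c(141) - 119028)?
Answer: -738448911720292927/55081459 ≈ -1.3406e+10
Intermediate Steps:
a = 201805118/165244377 (a = -80825*(-1/42996) - 80994*1/122984 = 80825/42996 - 40497/61492 = 201805118/165244377 ≈ 1.2213)
((3691 - 1*(-108938)) + a)*(c(141) - 119028) = ((3691 - 1*(-108938)) + 201805118/165244377)*(-3 - 119028) = ((3691 + 108938) + 201805118/165244377)*(-119031) = (112629 + 201805118/165244377)*(-119031) = (18611510742251/165244377)*(-119031) = -738448911720292927/55081459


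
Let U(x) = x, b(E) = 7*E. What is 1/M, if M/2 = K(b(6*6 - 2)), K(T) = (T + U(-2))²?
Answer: 1/111392 ≈ 8.9773e-6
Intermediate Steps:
K(T) = (-2 + T)² (K(T) = (T - 2)² = (-2 + T)²)
M = 111392 (M = 2*(-2 + 7*(6*6 - 2))² = 2*(-2 + 7*(36 - 2))² = 2*(-2 + 7*34)² = 2*(-2 + 238)² = 2*236² = 2*55696 = 111392)
1/M = 1/111392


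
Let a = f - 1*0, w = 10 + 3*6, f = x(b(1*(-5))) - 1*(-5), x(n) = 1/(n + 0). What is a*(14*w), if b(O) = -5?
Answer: 9408/5 ≈ 1881.6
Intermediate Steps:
x(n) = 1/n
f = 24/5 (f = 1/(-5) - 1*(-5) = -⅕ + 5 = 24/5 ≈ 4.8000)
w = 28 (w = 10 + 18 = 28)
a = 24/5 (a = 24/5 - 1*0 = 24/5 + 0 = 24/5 ≈ 4.8000)
a*(14*w) = 24*(14*28)/5 = (24/5)*392 = 9408/5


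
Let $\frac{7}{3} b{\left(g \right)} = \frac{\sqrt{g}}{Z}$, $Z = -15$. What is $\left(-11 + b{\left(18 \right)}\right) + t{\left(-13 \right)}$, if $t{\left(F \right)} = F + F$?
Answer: $-37 - \frac{3 \sqrt{2}}{35} \approx -37.121$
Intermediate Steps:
$t{\left(F \right)} = 2 F$
$b{\left(g \right)} = - \frac{\sqrt{g}}{35}$ ($b{\left(g \right)} = \frac{3 \frac{\sqrt{g}}{-15}}{7} = \frac{3 \left(- \frac{\sqrt{g}}{15}\right)}{7} = - \frac{\sqrt{g}}{35}$)
$\left(-11 + b{\left(18 \right)}\right) + t{\left(-13 \right)} = \left(-11 - \frac{\sqrt{18}}{35}\right) + 2 \left(-13\right) = \left(-11 - \frac{3 \sqrt{2}}{35}\right) - 26 = -37 - \frac{3 \sqrt{2}}{35}$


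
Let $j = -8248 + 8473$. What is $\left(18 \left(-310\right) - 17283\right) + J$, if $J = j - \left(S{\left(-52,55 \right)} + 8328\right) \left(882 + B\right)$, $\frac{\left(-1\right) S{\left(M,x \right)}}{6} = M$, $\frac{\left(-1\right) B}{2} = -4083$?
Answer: $-78197358$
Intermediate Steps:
$B = 8166$ ($B = \left(-2\right) \left(-4083\right) = 8166$)
$S{\left(M,x \right)} = - 6 M$
$j = 225$
$J = -78174495$ ($J = 225 - \left(\left(-6\right) \left(-52\right) + 8328\right) \left(882 + 8166\right) = 225 - \left(312 + 8328\right) 9048 = 225 - 8640 \cdot 9048 = 225 - 78174720 = -78174495$)
$\left(18 \left(-310\right) - 17283\right) + J = \left(18 \left(-310\right) - 17283\right) - 78174495 = \left(-5580 - 17283\right) - 78174495 = -22863 - 78174495 = -78197358$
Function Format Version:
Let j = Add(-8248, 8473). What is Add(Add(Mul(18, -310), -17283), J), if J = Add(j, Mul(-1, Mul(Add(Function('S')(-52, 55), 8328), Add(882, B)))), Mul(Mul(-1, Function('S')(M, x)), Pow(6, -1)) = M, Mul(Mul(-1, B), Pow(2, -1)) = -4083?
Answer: -78197358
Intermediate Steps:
B = 8166 (B = Mul(-2, -4083) = 8166)
Function('S')(M, x) = Mul(-6, M)
j = 225
J = -78174495 (J = Add(225, Mul(-1, Mul(Add(Mul(-6, -52), 8328), Add(882, 8166)))) = Add(225, Mul(-1, Mul(Add(312, 8328), 9048))) = Add(225, Mul(-1, Mul(8640, 9048))) = Add(225, Mul(-1, 78174720)) = Add(225, -78174720) = -78174495)
Add(Add(Mul(18, -310), -17283), J) = Add(Add(Mul(18, -310), -17283), -78174495) = Add(Add(-5580, -17283), -78174495) = Add(-22863, -78174495) = -78197358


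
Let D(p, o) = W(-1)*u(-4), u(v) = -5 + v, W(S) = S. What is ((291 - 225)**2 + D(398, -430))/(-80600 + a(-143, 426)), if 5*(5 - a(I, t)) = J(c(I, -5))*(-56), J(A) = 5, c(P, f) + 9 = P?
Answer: -4365/80539 ≈ -0.054197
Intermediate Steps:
c(P, f) = -9 + P
D(p, o) = 9 (D(p, o) = -(-5 - 4) = -1*(-9) = 9)
a(I, t) = 61 (a(I, t) = 5 - (-56) = 5 - 1/5*(-280) = 5 + 56 = 61)
((291 - 225)**2 + D(398, -430))/(-80600 + a(-143, 426)) = ((291 - 225)**2 + 9)/(-80600 + 61) = (66**2 + 9)/(-80539) = (4356 + 9)*(-1/80539) = 4365*(-1/80539) = -4365/80539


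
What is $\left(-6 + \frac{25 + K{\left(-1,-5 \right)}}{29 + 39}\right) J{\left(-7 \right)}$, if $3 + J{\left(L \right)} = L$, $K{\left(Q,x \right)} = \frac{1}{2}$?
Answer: $\frac{225}{4} \approx 56.25$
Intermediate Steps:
$K{\left(Q,x \right)} = \frac{1}{2}$
$J{\left(L \right)} = -3 + L$
$\left(-6 + \frac{25 + K{\left(-1,-5 \right)}}{29 + 39}\right) J{\left(-7 \right)} = \left(-6 + \frac{25 + \frac{1}{2}}{29 + 39}\right) \left(-3 - 7\right) = \left(-6 + \frac{51}{2 \cdot 68}\right) \left(-10\right) = \left(-6 + \frac{51}{2} \cdot \frac{1}{68}\right) \left(-10\right) = \left(-6 + \frac{3}{8}\right) \left(-10\right) = \left(- \frac{45}{8}\right) \left(-10\right) = \frac{225}{4}$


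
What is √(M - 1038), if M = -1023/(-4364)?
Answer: 3*I*√548992291/2182 ≈ 32.214*I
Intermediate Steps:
M = 1023/4364 (M = -1023*(-1/4364) = 1023/4364 ≈ 0.23442)
√(M - 1038) = √(1023/4364 - 1038) = √(-4528809/4364) = 3*I*√548992291/2182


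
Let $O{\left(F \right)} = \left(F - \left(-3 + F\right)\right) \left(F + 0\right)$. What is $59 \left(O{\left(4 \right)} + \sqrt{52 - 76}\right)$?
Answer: $708 + 118 i \sqrt{6} \approx 708.0 + 289.04 i$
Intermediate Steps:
$O{\left(F \right)} = 3 F$
$59 \left(O{\left(4 \right)} + \sqrt{52 - 76}\right) = 59 \left(3 \cdot 4 + \sqrt{52 - 76}\right) = 59 \left(12 + \sqrt{-24}\right) = 59 \left(12 + 2 i \sqrt{6}\right) = 708 + 118 i \sqrt{6}$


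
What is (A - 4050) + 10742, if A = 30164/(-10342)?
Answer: 34589250/5171 ≈ 6689.1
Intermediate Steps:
A = -15082/5171 (A = 30164*(-1/10342) = -15082/5171 ≈ -2.9166)
(A - 4050) + 10742 = (-15082/5171 - 4050) + 10742 = -20957632/5171 + 10742 = 34589250/5171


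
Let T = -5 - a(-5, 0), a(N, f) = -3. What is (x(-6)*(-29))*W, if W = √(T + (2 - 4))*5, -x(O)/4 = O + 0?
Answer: -6960*I ≈ -6960.0*I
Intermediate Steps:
x(O) = -4*O (x(O) = -4*(O + 0) = -4*O)
T = -2 (T = -5 - 1*(-3) = -5 + 3 = -2)
W = 10*I (W = √(-2 + (2 - 4))*5 = √(-2 - 2)*5 = √(-4)*5 = (2*I)*5 = 10*I ≈ 10.0*I)
(x(-6)*(-29))*W = (-4*(-6)*(-29))*(10*I) = (24*(-29))*(10*I) = -6960*I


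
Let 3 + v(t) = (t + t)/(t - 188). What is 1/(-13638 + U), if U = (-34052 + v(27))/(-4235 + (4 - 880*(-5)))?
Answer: -27209/376559251 ≈ -7.2257e-5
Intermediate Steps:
v(t) = -3 + 2*t/(-188 + t) (v(t) = -3 + (t + t)/(t - 188) = -3 + (2*t)/(-188 + t) = -3 + 2*t/(-188 + t))
U = -5482909/27209 (U = (-34052 + (564 - 1*27)/(-188 + 27))/(-4235 + (4 - 880*(-5))) = (-34052 + (564 - 27)/(-161))/(-4235 + (4 - 80*(-55))) = (-34052 - 1/161*537)/(-4235 + (4 + 4400)) = (-34052 - 537/161)/(-4235 + 4404) = -5482909/161/169 = -5482909/161*1/169 = -5482909/27209 ≈ -201.51)
1/(-13638 + U) = 1/(-13638 - 5482909/27209) = 1/(-376559251/27209) = -27209/376559251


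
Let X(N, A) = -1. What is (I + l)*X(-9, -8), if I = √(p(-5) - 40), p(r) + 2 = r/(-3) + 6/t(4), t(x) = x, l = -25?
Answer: 25 - I*√1398/6 ≈ 25.0 - 6.2316*I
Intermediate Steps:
p(r) = -½ - r/3 (p(r) = -2 + (r/(-3) + 6/4) = -2 + (r*(-⅓) + 6*(¼)) = -2 + (-r/3 + 3/2) = -2 + (3/2 - r/3) = -½ - r/3)
I = I*√1398/6 (I = √((-½ - ⅓*(-5)) - 40) = √((-½ + 5/3) - 40) = √(7/6 - 40) = √(-233/6) = I*√1398/6 ≈ 6.2316*I)
(I + l)*X(-9, -8) = (I*√1398/6 - 25)*(-1) = (-25 + I*√1398/6)*(-1) = 25 - I*√1398/6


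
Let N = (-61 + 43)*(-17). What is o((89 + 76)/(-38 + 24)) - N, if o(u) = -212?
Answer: -518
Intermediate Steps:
N = 306 (N = -18*(-17) = 306)
o((89 + 76)/(-38 + 24)) - N = -212 - 1*306 = -212 - 306 = -518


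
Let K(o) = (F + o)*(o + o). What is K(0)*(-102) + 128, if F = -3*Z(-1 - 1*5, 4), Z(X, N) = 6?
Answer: 128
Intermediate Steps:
F = -18 (F = -3*6 = -18)
K(o) = 2*o*(-18 + o) (K(o) = (-18 + o)*(o + o) = (-18 + o)*(2*o) = 2*o*(-18 + o))
K(0)*(-102) + 128 = (2*0*(-18 + 0))*(-102) + 128 = (2*0*(-18))*(-102) + 128 = 0*(-102) + 128 = 0 + 128 = 128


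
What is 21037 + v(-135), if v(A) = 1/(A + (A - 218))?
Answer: 10266055/488 ≈ 21037.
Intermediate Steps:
v(A) = 1/(-218 + 2*A) (v(A) = 1/(A + (-218 + A)) = 1/(-218 + 2*A))
21037 + v(-135) = 21037 + 1/(2*(-109 - 135)) = 21037 + (1/2)/(-244) = 21037 + (1/2)*(-1/244) = 21037 - 1/488 = 10266055/488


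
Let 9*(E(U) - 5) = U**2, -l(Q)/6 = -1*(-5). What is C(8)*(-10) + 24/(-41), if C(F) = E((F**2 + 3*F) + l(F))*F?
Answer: -11181736/369 ≈ -30303.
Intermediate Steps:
l(Q) = -30 (l(Q) = -(-6)*(-5) = -6*5 = -30)
E(U) = 5 + U**2/9
C(F) = F*(5 + (-30 + F**2 + 3*F)**2/9) (C(F) = (5 + ((F**2 + 3*F) - 30)**2/9)*F = (5 + (-30 + F**2 + 3*F)**2/9)*F = F*(5 + (-30 + F**2 + 3*F)**2/9))
C(8)*(-10) + 24/(-41) = ((1/9)*8*(45 + (-30 + 8**2 + 3*8)**2))*(-10) + 24/(-41) = ((1/9)*8*(45 + (-30 + 64 + 24)**2))*(-10) + 24*(-1/41) = ((1/9)*8*(45 + 58**2))*(-10) - 24/41 = ((1/9)*8*(45 + 3364))*(-10) - 24/41 = ((1/9)*8*3409)*(-10) - 24/41 = (27272/9)*(-10) - 24/41 = -272720/9 - 24/41 = -11181736/369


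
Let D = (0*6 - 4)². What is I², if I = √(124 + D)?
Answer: 140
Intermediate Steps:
D = 16 (D = (0 - 4)² = (-4)² = 16)
I = 2*√35 (I = √(124 + 16) = √140 = 2*√35 ≈ 11.832)
I² = (2*√35)² = 140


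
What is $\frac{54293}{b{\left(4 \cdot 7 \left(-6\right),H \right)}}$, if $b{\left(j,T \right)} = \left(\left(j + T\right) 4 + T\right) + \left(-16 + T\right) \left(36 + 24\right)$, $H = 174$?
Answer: $\frac{54293}{9678} \approx 5.6099$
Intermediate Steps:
$b{\left(j,T \right)} = -960 + 4 j + 65 T$ ($b{\left(j,T \right)} = \left(\left(T + j\right) 4 + T\right) + \left(-16 + T\right) 60 = \left(\left(4 T + 4 j\right) + T\right) + \left(-960 + 60 T\right) = \left(4 j + 5 T\right) + \left(-960 + 60 T\right) = -960 + 4 j + 65 T$)
$\frac{54293}{b{\left(4 \cdot 7 \left(-6\right),H \right)}} = \frac{54293}{-960 + 4 \cdot 4 \cdot 7 \left(-6\right) + 65 \cdot 174} = \frac{54293}{-960 + 4 \cdot 28 \left(-6\right) + 11310} = \frac{54293}{-960 + 4 \left(-168\right) + 11310} = \frac{54293}{-960 - 672 + 11310} = \frac{54293}{9678}$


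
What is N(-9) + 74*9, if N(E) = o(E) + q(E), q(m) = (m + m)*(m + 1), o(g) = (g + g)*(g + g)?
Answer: 1134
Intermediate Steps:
o(g) = 4*g² (o(g) = (2*g)*(2*g) = 4*g²)
q(m) = 2*m*(1 + m) (q(m) = (2*m)*(1 + m) = 2*m*(1 + m))
N(E) = 4*E² + 2*E*(1 + E)
N(-9) + 74*9 = 2*(-9)*(1 + 3*(-9)) + 74*9 = 2*(-9)*(1 - 27) + 666 = 2*(-9)*(-26) + 666 = 468 + 666 = 1134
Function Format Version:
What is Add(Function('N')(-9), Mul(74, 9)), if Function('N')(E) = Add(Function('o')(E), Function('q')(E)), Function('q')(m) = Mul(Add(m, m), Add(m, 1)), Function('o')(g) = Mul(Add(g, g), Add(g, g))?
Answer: 1134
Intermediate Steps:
Function('o')(g) = Mul(4, Pow(g, 2)) (Function('o')(g) = Mul(Mul(2, g), Mul(2, g)) = Mul(4, Pow(g, 2)))
Function('q')(m) = Mul(2, m, Add(1, m)) (Function('q')(m) = Mul(Mul(2, m), Add(1, m)) = Mul(2, m, Add(1, m)))
Function('N')(E) = Add(Mul(4, Pow(E, 2)), Mul(2, E, Add(1, E)))
Add(Function('N')(-9), Mul(74, 9)) = Add(Mul(2, -9, Add(1, Mul(3, -9))), Mul(74, 9)) = Add(Mul(2, -9, Add(1, -27)), 666) = Add(Mul(2, -9, -26), 666) = Add(468, 666) = 1134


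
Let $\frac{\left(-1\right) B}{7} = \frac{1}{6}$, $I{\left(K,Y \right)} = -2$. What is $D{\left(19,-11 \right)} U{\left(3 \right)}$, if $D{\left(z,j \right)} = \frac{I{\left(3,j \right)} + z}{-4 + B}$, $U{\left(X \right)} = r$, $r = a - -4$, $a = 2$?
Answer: $- \frac{612}{31} \approx -19.742$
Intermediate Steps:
$B = - \frac{7}{6} \approx -1.1667$
$r = 6$ ($r = 2 - -4 = 2 + 4 = 6$)
$U{\left(X \right)} = 6$
$D{\left(z,j \right)} = \frac{12}{31} - \frac{6 z}{31}$ ($D{\left(z,j \right)} = \frac{-2 + z}{-4 - \frac{7}{6}} = \frac{-2 + z}{- \frac{31}{6}} = \left(-2 + z\right) \left(- \frac{6}{31}\right) = \frac{12}{31} - \frac{6 z}{31}$)
$D{\left(19,-11 \right)} U{\left(3 \right)} = \left(\frac{12}{31} - \frac{114}{31}\right) 6 = \left(- \frac{102}{31}\right) 6 = - \frac{612}{31}$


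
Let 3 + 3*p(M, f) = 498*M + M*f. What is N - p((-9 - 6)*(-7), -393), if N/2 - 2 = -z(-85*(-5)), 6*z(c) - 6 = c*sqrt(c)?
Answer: -3672 - 2125*sqrt(17)/3 ≈ -6592.5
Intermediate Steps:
p(M, f) = -1 + 166*M + M*f/3 (p(M, f) = -1 + (498*M + M*f)/3 = -1 + (166*M + M*f/3) = -1 + 166*M + M*f/3)
z(c) = 1 + c**(3/2)/6 (z(c) = 1 + (c*sqrt(c))/6 = 1 + c**(3/2)/6)
N = 2 - 2125*sqrt(17)/3 (N = 4 + 2*(-(1 + (-85*(-5))**(3/2)/6)) = 4 + 2*(-(1 + 425**(3/2)/6)) = 4 + 2*(-(1 + (2125*sqrt(17))/6)) = 4 + 2*(-(1 + 2125*sqrt(17)/6)) = 4 + 2*(-1 - 2125*sqrt(17)/6) = 4 + (-2 - 2125*sqrt(17)/3) = 2 - 2125*sqrt(17)/3 ≈ -2918.5)
N - p((-9 - 6)*(-7), -393) = (2 - 2125*sqrt(17)/3) - (-1 + 166*((-9 - 6)*(-7)) + (1/3)*((-9 - 6)*(-7))*(-393)) = (2 - 2125*sqrt(17)/3) - (-1 + 166*(-15*(-7)) + (1/3)*(-15*(-7))*(-393)) = (2 - 2125*sqrt(17)/3) - (-1 + 166*105 + (1/3)*105*(-393)) = (2 - 2125*sqrt(17)/3) - (-1 + 17430 - 13755) = (2 - 2125*sqrt(17)/3) - 1*3674 = (2 - 2125*sqrt(17)/3) - 3674 = -3672 - 2125*sqrt(17)/3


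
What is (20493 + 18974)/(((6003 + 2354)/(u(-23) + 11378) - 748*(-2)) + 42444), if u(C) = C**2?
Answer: 469933569/523201937 ≈ 0.89819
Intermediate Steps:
(20493 + 18974)/(((6003 + 2354)/(u(-23) + 11378) - 748*(-2)) + 42444) = (20493 + 18974)/(((6003 + 2354)/((-23)**2 + 11378) - 748*(-2)) + 42444) = 39467/((8357/(529 + 11378) - 374*(-4)) + 42444) = 39467/((8357/11907 + 1496) + 42444) = 39467/(17821229/11907 + 42444) = 39467/(523201937/11907) = 39467*(11907/523201937) = 469933569/523201937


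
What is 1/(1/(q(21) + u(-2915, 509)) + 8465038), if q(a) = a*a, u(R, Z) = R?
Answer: 2474/20942504011 ≈ 1.1813e-7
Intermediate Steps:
q(a) = a**2
1/(1/(q(21) + u(-2915, 509)) + 8465038) = 1/(1/(21**2 - 2915) + 8465038) = 1/(1/(441 - 2915) + 8465038) = 1/(1/(-2474) + 8465038) = 1/(-1/2474 + 8465038) = 1/(20942504011/2474) = 2474/20942504011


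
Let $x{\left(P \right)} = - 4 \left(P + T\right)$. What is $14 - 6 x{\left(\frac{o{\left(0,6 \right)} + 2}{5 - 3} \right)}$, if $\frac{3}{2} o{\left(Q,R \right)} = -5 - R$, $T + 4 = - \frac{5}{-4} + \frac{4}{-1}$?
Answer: $-212$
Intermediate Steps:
$T = - \frac{27}{4}$ ($T = -4 + \left(- \frac{5}{-4} + \frac{4}{-1}\right) = -4 + \left(\left(-5\right) \left(- \frac{1}{4}\right) + 4 \left(-1\right)\right) = -4 + \left(\frac{5}{4} - 4\right) = -4 - \frac{11}{4} = - \frac{27}{4} \approx -6.75$)
$o{\left(Q,R \right)} = - \frac{10}{3} - \frac{2 R}{3}$ ($o{\left(Q,R \right)} = \frac{2 \left(-5 - R\right)}{3} = - \frac{10}{3} - \frac{2 R}{3}$)
$x{\left(P \right)} = 27 - 4 P$ ($x{\left(P \right)} = - 4 \left(P - \frac{27}{4}\right) = - 4 \left(- \frac{27}{4} + P\right) = 27 - 4 P$)
$14 - 6 x{\left(\frac{o{\left(0,6 \right)} + 2}{5 - 3} \right)} = 14 - 6 \left(27 - 4 \frac{\left(- \frac{10}{3} - 4\right) + 2}{5 - 3}\right) = 14 - 6 \left(27 - 4 \frac{\left(- \frac{10}{3} - 4\right) + 2}{2}\right) = 14 - 6 \left(27 - 4 \left(- \frac{22}{3} + 2\right) \frac{1}{2}\right) = 14 - 6 \left(27 - 4 \left(\left(- \frac{16}{3}\right) \frac{1}{2}\right)\right) = 14 - 6 \left(27 - - \frac{32}{3}\right) = 14 - 6 \left(27 + \frac{32}{3}\right) = 14 - 226 = -212$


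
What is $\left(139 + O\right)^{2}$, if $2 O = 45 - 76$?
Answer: $\frac{61009}{4} \approx 15252.0$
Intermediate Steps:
$O = - \frac{31}{2}$ ($O = \frac{45 - 76}{2} = \frac{1}{2} \left(-31\right) = - \frac{31}{2} \approx -15.5$)
$\left(139 + O\right)^{2} = \left(139 - \frac{31}{2}\right)^{2} = \left(\frac{247}{2}\right)^{2} = \frac{61009}{4}$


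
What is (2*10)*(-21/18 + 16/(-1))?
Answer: -1030/3 ≈ -343.33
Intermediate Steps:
(2*10)*(-21/18 + 16/(-1)) = 20*(-21*1/18 + 16*(-1)) = 20*(-7/6 - 16) = 20*(-103/6) = -1030/3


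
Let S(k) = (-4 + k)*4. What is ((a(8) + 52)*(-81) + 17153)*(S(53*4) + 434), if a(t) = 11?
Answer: 15255300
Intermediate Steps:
S(k) = -16 + 4*k
((a(8) + 52)*(-81) + 17153)*(S(53*4) + 434) = ((11 + 52)*(-81) + 17153)*((-16 + 4*(53*4)) + 434) = (63*(-81) + 17153)*((-16 + 4*212) + 434) = (-5103 + 17153)*((-16 + 848) + 434) = 12050*(832 + 434) = 12050*1266 = 15255300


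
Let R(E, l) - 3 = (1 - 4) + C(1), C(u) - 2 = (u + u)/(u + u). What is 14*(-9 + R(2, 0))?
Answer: -84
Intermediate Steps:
C(u) = 3 (C(u) = 2 + (u + u)/(u + u) = 2 + (2*u)/((2*u)) = 2 + (2*u)*(1/(2*u)) = 2 + 1 = 3)
R(E, l) = 3 (R(E, l) = 3 + ((1 - 4) + 3) = 3 + (-3 + 3) = 3 + 0 = 3)
14*(-9 + R(2, 0)) = 14*(-9 + 3) = 14*(-6) = -84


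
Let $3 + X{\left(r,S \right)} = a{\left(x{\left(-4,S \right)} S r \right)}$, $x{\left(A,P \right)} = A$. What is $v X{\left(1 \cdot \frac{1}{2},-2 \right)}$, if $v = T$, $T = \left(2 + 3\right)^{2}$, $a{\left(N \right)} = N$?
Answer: $25$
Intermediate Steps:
$X{\left(r,S \right)} = -3 - 4 S r$
$T = 25$ ($T = 5^{2} = 25$)
$v = 25$
$v X{\left(1 \cdot \frac{1}{2},-2 \right)} = 25 \left(-3 - - 8 \cdot 1 \cdot \frac{1}{2}\right) = 25 \left(-3 - \left(-8\right) \frac{1}{2}\right) = 25 \left(-3 + 4\right) = 25 \cdot 1 = 25$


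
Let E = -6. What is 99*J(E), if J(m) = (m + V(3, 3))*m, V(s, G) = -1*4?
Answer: 5940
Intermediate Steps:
V(s, G) = -4
J(m) = m*(-4 + m) (J(m) = (m - 4)*m = (-4 + m)*m = m*(-4 + m))
99*J(E) = 99*(-6*(-4 - 6)) = 99*(-6*(-10)) = 99*60 = 5940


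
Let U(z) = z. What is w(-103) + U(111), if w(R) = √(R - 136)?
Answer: 111 + I*√239 ≈ 111.0 + 15.46*I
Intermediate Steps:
w(R) = √(-136 + R)
w(-103) + U(111) = √(-136 - 103) + 111 = √(-239) + 111 = I*√239 + 111 = 111 + I*√239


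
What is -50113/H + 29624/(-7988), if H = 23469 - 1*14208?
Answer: -24094661/2642031 ≈ -9.1198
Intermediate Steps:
H = 9261 (H = 23469 - 14208 = 9261)
-50113/H + 29624/(-7988) = -50113/9261 + 29624/(-7988) = -50113*1/9261 + 29624*(-1/7988) = -7159/1323 - 7406/1997 = -24094661/2642031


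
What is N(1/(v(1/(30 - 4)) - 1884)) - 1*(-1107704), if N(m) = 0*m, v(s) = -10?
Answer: 1107704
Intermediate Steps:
N(m) = 0
N(1/(v(1/(30 - 4)) - 1884)) - 1*(-1107704) = 0 - 1*(-1107704) = 0 + 1107704 = 1107704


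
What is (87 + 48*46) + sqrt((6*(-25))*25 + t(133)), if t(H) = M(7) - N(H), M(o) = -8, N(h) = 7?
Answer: 2295 + I*sqrt(3765) ≈ 2295.0 + 61.36*I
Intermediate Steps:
t(H) = -15 (t(H) = -8 - 1*7 = -8 - 7 = -15)
(87 + 48*46) + sqrt((6*(-25))*25 + t(133)) = (87 + 48*46) + sqrt((6*(-25))*25 - 15) = (87 + 2208) + sqrt(-150*25 - 15) = 2295 + sqrt(-3750 - 15) = 2295 + sqrt(-3765) = 2295 + I*sqrt(3765)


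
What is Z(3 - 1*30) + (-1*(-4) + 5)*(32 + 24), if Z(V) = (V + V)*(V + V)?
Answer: 3420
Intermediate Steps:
Z(V) = 4*V² (Z(V) = (2*V)*(2*V) = 4*V²)
Z(3 - 1*30) + (-1*(-4) + 5)*(32 + 24) = 4*(3 - 1*30)² + (-1*(-4) + 5)*(32 + 24) = 4*(3 - 30)² + (4 + 5)*56 = 4*(-27)² + 9*56 = 4*729 + 504 = 2916 + 504 = 3420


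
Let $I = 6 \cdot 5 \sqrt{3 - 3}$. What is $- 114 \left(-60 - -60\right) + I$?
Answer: $0$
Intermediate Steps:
$I = 0$ ($I = 30 \sqrt{0} = 30 \cdot 0 = 0$)
$- 114 \left(-60 - -60\right) + I = - 114 \left(-60 - -60\right) + 0 = - 114 \left(-60 + 60\right) + 0 = \left(-114\right) 0 + 0 = 0 + 0 = 0$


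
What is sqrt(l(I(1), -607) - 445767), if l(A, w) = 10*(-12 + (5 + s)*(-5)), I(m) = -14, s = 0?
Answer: I*sqrt(446137) ≈ 667.93*I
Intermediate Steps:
l(A, w) = -370 (l(A, w) = 10*(-12 + (5 + 0)*(-5)) = 10*(-12 + 5*(-5)) = 10*(-12 - 25) = 10*(-37) = -370)
sqrt(l(I(1), -607) - 445767) = sqrt(-370 - 445767) = sqrt(-446137) = I*sqrt(446137)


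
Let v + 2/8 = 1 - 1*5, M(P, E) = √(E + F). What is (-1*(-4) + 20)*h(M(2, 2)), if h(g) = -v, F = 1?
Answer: 102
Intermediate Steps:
M(P, E) = √(1 + E) (M(P, E) = √(E + 1) = √(1 + E))
v = -17/4 (v = -¼ + (1 - 1*5) = -¼ + (1 - 5) = -¼ - 4 = -17/4 ≈ -4.2500)
h(g) = 17/4 (h(g) = -1*(-17/4) = 17/4)
(-1*(-4) + 20)*h(M(2, 2)) = (-1*(-4) + 20)*(17/4) = (4 + 20)*(17/4) = 24*(17/4) = 102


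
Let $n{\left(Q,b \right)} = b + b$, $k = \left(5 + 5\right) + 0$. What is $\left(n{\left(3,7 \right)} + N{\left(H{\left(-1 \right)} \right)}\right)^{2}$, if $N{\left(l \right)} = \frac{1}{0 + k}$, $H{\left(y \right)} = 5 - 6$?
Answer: $\frac{19881}{100} \approx 198.81$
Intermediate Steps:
$k = 10$ ($k = 10 + 0 = 10$)
$H{\left(y \right)} = -1$ ($H{\left(y \right)} = 5 - 6 = -1$)
$n{\left(Q,b \right)} = 2 b$
$N{\left(l \right)} = \frac{1}{10}$ ($N{\left(l \right)} = \frac{1}{0 + 10} = \frac{1}{10}$)
$\left(n{\left(3,7 \right)} + N{\left(H{\left(-1 \right)} \right)}\right)^{2} = \left(2 \cdot 7 + \frac{1}{10}\right)^{2} = \left(14 + \frac{1}{10}\right)^{2} = \left(\frac{141}{10}\right)^{2} = \frac{19881}{100}$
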